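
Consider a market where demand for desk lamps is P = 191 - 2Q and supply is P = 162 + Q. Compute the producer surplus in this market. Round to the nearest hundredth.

46.72

Set 191 - 2Q = 162 + Q, which gives 29 = 3Q, so Q* = 9.6667 and P* = 191 - 2(9.6667) = 171.6667.
The supply curve's price intercept is 162, so PS = (1/2)(Q*)(P* - 162) = (1/2)(9.6667)(9.6667) = 46.7222.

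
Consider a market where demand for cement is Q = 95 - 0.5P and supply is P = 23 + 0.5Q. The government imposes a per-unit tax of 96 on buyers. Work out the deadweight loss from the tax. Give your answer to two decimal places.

Rewriting demand in inverse form: P = 190 - 2Q.
Pre-tax equilibrium: 190 - 2Q = 23 + 0.5Q gives Q* = 66.8, P* = 56.4.
A tax on buyers shifts demand down by 96: (190 - 96) - 2Q = 23 + 0.5Q, so Q_t = 28.4. Buyers pay P_b = 133.2; sellers receive P_s = P_b - 96 = 37.2.
Deadweight loss is the triangle between the curves from Q_t to Q*: (1/2)(66.8 - 28.4)(96) = 1843.2.

1843.20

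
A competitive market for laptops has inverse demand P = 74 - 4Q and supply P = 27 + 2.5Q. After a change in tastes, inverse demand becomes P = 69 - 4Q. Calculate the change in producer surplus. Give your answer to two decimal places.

Initial equilibrium: Q_0 = 7.2308, P_0 = 45.0769; CS_0 = (1/2)(7.2308)(28.9231) = 104.568, PS_0 = (1/2)(7.2308)(18.0769) = 65.355.
New equilibrium: 69 - 4Q = 27 + 2.5Q gives Q_1 = 6.4615, P_1 = 43.1538; CS_1 = 83.503, PS_1 = 52.1893.
Change in producer surplus = 52.1893 - 65.355 = -13.1657.

-13.17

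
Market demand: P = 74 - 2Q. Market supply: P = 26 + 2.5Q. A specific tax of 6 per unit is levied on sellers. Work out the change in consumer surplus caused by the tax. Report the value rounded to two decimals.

Pre-tax equilibrium: 74 - 2Q = 26 + 2.5Q gives Q* = 10.6667, P* = 52.6667.
With the tax, sellers need 6 more per unit: 74 - 2Q = 26 + 2.5Q + 6, so Q_t = 9.3333. Buyers pay P_b = 55.3333; sellers receive P_s = P_b - 6 = 49.3333.
CS falls from (1/2)(10.6667)(21.3333) = 113.7778 to (1/2)(9.3333)(18.6667) = 87.1111, a change of -26.6667.

-26.67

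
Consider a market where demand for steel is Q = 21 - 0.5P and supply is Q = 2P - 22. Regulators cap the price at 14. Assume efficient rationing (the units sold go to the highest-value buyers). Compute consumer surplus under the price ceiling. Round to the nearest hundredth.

Rewriting demand in inverse form: P = 42 - 2Q.
Rewriting supply in inverse form: P = 11 + 0.5Q.
Without the control, 42 - 2Q = 11 + 0.5Q so Q* = 12.4 and P* = 17.2.
At P = 14, sellers supply (14 - 11)/0.5 = 6 while buyers want more, so the quantity traded is 6 at price 14.
The demand price at Q = 6 is 30. CS is the trapezoid between demand and 14 over [0, 6]: (1/2)[(42 - 14) + (30 - 14)](6) = 132.

132.00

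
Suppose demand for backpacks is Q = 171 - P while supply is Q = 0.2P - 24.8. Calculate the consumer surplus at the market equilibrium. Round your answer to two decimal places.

Rewriting demand in inverse form: P = 171 - Q.
Rewriting supply in inverse form: P = 124 + 5Q.
Setting demand equal to supply, 47 = 6Q, so Q* = 7.8333 and P* = 163.1667.
Consumer surplus is the triangle under demand above P*: (1/2)(7.8333)(171 - 163.1667) = (1/2)(7.8333)(7.8333) = 30.6806.

30.68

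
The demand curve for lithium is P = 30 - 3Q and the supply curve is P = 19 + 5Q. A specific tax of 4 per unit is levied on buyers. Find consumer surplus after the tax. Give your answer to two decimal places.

Pre-tax equilibrium: 30 - 3Q = 19 + 5Q gives Q* = 1.375, P* = 25.875.
A tax on buyers shifts demand down by 4: (30 - 4) - 3Q = 19 + 5Q, so Q_t = 0.875. Buyers pay P_b = 27.375; sellers receive P_s = P_b - 4 = 23.375.
CS = (1/2)(Q_t)(30 - P_b) = (1/2)(0.875)(2.625) = 1.1484.

1.15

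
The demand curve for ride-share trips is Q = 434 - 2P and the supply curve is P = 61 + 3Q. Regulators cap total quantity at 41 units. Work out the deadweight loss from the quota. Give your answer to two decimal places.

Rewriting demand in inverse form: P = 217 - 0.5Q.
Without the quota, 217 - 0.5Q = 61 + 3Q gives Q* = 44.5714.
At Q = 41 the demand price is 217 - 0.5(41) = 196.5 and the supply price is 61 + 3(41) = 184.
DWL = (1/2)(gap between curves at 41) x (Q* - 41) = (1/2)(12.5)(3.5714) = 22.3214.

22.32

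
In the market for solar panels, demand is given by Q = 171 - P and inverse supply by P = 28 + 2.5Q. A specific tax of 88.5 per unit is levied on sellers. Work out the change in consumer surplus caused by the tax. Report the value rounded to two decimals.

-713.42

Rewriting demand in inverse form: P = 171 - Q.
Pre-tax equilibrium: 171 - Q = 28 + 2.5Q gives Q* = 40.8571, P* = 130.1429.
A tax on sellers shifts supply up by 88.5: 171 - Q = 28 + 2.5Q + 88.5, so Q_t = 15.5714. Buyers pay P_b = 155.4286; sellers receive P_s = P_b - 88.5 = 66.9286.
Consumers lose the trapezoid between P* and P_b out to Q_t plus the triangle from Q_t to Q*: change in CS = 121.2347 - 834.6531 = -713.4184.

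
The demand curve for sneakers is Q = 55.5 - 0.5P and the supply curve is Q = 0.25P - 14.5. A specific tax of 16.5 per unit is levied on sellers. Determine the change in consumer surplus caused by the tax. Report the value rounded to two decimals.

-41.02

Rewriting demand in inverse form: P = 111 - 2Q.
Rewriting supply in inverse form: P = 58 + 4Q.
Without the tax, 111 - 2Q = 58 + 4Q so Q* = 8.8333 and P* = 93.3333.
A tax on sellers shifts supply up by 16.5: 111 - 2Q = 58 + 4Q + 16.5, so Q_t = 6.0833. Buyers pay P_b = 98.8333; sellers receive P_s = P_b - 16.5 = 82.3333.
Consumers lose the trapezoid between P* and P_b out to Q_t plus the triangle from Q_t to Q*: change in CS = 37.0069 - 78.0278 = -41.0208.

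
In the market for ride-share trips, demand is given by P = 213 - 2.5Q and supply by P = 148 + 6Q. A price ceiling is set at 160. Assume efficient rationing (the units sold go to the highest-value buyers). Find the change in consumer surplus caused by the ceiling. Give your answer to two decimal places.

Without the control, 213 - 2.5Q = 148 + 6Q so Q* = 7.6471 and P* = 193.8824.
At P = 160, sellers supply (160 - 148)/6 = 2 while buyers want more, so the quantity traded is 2 at price 160.
CS goes from (1/2)(7.6471)(19.1176) = 73.0969 to 101 (computed as (213 - 160)(2) - (1/2)(2.5)(2)^2), a change of 27.9031.

27.90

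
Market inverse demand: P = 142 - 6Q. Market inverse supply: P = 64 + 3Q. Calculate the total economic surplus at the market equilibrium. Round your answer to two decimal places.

Set 142 - 6Q = 64 + 3Q, which gives 78 = 9Q, so Q* = 8.6667 and P* = 142 - 6(8.6667) = 90.
CS = (1/2)(8.6667)(52) = 225.3333 and PS = (1/2)(8.6667)(26) = 112.6667, so total surplus = 338.

338.00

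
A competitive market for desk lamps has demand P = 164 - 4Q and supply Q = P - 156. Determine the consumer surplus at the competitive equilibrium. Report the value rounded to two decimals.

Rewriting supply in inverse form: P = 156 + Q.
Set 164 - 4Q = 156 + Q, which gives 8 = 5Q, so Q* = 1.6 and P* = 164 - 4(1.6) = 157.6.
Consumer surplus is the triangle under demand above P*: (1/2)(1.6)(164 - 157.6) = (1/2)(1.6)(6.4) = 5.12.

5.12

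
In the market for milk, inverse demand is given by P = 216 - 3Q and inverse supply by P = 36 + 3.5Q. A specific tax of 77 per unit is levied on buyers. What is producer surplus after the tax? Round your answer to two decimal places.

439.43

Pre-tax equilibrium: 216 - 3Q = 36 + 3.5Q gives Q* = 27.6923, P* = 132.9231.
With the tax, buyers' net willingness to pay falls by 77: (216 - 77) - 3Q = 36 + 3.5Q, so Q_t = 15.8462. Buyers pay P_b = 168.4615; sellers receive P_s = P_b - 77 = 91.4615.
PS = (1/2)(Q_t)(P_s - 36) = (1/2)(15.8462)(55.4615) = 439.426.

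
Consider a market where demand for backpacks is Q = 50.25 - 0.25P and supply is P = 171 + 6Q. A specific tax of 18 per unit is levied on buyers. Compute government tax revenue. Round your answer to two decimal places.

21.60

Rewriting demand in inverse form: P = 201 - 4Q.
Without the tax, 201 - 4Q = 171 + 6Q so Q* = 3 and P* = 189.
With the tax, buyers' net willingness to pay falls by 18: (201 - 18) - 4Q = 171 + 6Q, so Q_t = 1.2. Buyers pay P_b = 196.2; sellers receive P_s = P_b - 18 = 178.2.
Revenue is the tax times quantity traded: 18 x 1.2 = 21.6.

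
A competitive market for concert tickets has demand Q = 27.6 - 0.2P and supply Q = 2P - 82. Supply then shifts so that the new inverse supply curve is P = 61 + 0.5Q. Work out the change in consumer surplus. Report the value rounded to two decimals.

-287.60

Rewriting demand in inverse form: P = 138 - 5Q.
Rewriting supply in inverse form: P = 41 + 0.5Q.
Initial equilibrium: Q_0 = 17.6364, P_0 = 49.8182; CS_0 = (1/2)(17.6364)(88.1818) = 777.6033, PS_0 = (1/2)(17.6364)(8.8182) = 77.7603.
New equilibrium: 138 - 5Q = 61 + 0.5Q gives Q_1 = 14, P_1 = 68; CS_1 = 490, PS_1 = 49.
Change in consumer surplus = 490 - 777.6033 = -287.6033.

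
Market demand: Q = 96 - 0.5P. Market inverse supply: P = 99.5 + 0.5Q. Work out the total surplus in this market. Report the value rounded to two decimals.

Rewriting demand in inverse form: P = 192 - 2Q.
Equilibrium: 192 - 2Q = 99.5 + 0.5Q, so Q* = 37 and P* = 118.
Total surplus is the full triangle between the curves from 0 to Q*: (1/2)(37)(192 - 99.5) = 1711.25.

1711.25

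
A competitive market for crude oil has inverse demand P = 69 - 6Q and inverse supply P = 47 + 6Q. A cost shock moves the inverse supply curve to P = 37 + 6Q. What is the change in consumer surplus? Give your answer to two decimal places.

Initial equilibrium: Q_0 = 1.8333, P_0 = 58; CS_0 = (1/2)(1.8333)(11) = 10.0833, PS_0 = (1/2)(1.8333)(11) = 10.0833.
New equilibrium: 69 - 6Q = 37 + 6Q gives Q_1 = 2.6667, P_1 = 53; CS_1 = 21.3333, PS_1 = 21.3333.
Change in consumer surplus = 21.3333 - 10.0833 = 11.25.

11.25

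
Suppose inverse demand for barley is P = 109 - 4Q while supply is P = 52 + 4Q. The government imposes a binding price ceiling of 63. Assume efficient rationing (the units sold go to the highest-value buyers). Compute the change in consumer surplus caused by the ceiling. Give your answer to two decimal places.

9.84

Free-market equilibrium: 109 - 4Q = 52 + 4Q gives Q* = 7.125, P* = 80.5.
At the ceiling price 63, quantity supplied is (63 - 52)/4 = 2.75; supply is the short side, so Q = 2.75 trades at P = 63.
CS goes from (1/2)(7.125)(28.5) = 101.5312 to 111.375 (computed as (109 - 63)(2.75) - (1/2)(4)(2.75)^2), a change of 9.8438.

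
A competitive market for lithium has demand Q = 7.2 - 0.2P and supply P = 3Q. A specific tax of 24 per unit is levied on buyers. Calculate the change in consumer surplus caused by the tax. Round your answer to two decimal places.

-45.00

Rewriting demand in inverse form: P = 36 - 5Q.
Without the tax, 36 - 5Q = 3Q so Q* = 4.5 and P* = 13.5.
With the tax, buyers' net willingness to pay falls by 24: (36 - 24) - 5Q = 3Q, so Q_t = 1.5. Buyers pay P_b = 28.5; sellers receive P_s = P_b - 24 = 4.5.
CS falls from (1/2)(4.5)(22.5) = 50.625 to (1/2)(1.5)(7.5) = 5.625, a change of -45.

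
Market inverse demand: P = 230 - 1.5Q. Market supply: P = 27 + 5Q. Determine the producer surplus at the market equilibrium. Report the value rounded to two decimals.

2438.40

Setting demand equal to supply, 203 = 6.5Q, so Q* = 31.2308 and P* = 183.1538.
Producer surplus is the triangle above supply below P*: (1/2)(31.2308)(183.1538 - 27) = (1/2)(31.2308)(156.1538) = 2438.4024.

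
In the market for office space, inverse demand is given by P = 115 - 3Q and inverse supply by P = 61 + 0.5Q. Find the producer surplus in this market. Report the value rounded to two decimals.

59.51

Equilibrium: 115 - 3Q = 61 + 0.5Q, so Q* = 15.4286 and P* = 68.7143.
PS is the area between P* and the supply curve from 0 to Q*: (1/2)(15.4286)(7.7143) = 59.5102.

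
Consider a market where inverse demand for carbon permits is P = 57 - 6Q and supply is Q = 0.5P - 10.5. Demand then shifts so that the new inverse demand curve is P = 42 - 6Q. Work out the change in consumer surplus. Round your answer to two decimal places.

Rewriting supply in inverse form: P = 21 + 2Q.
Initial equilibrium: Q_0 = 4.5, P_0 = 30; CS_0 = (1/2)(4.5)(27) = 60.75, PS_0 = (1/2)(4.5)(9) = 20.25.
New equilibrium: 42 - 6Q = 21 + 2Q gives Q_1 = 2.625, P_1 = 26.25; CS_1 = 20.6719, PS_1 = 6.8906.
Change in consumer surplus = 20.6719 - 60.75 = -40.0781.

-40.08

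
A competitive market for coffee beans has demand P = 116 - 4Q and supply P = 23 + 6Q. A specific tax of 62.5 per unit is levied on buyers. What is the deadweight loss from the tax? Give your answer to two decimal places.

195.31

Pre-tax equilibrium: 116 - 4Q = 23 + 6Q gives Q* = 9.3, P* = 78.8.
With the tax, buyers' net willingness to pay falls by 62.5: (116 - 62.5) - 4Q = 23 + 6Q, so Q_t = 3.05. Buyers pay P_b = 103.8; sellers receive P_s = P_b - 62.5 = 41.3.
Deadweight loss is the triangle between the curves from Q_t to Q*: (1/2)(9.3 - 3.05)(62.5) = 195.3125.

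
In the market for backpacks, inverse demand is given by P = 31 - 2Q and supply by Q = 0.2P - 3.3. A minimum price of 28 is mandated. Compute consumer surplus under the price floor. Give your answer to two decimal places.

2.25

Rewriting supply in inverse form: P = 16.5 + 5Q.
Without the control, 31 - 2Q = 16.5 + 5Q so Q* = 2.0714 and P* = 26.8571.
At the floor price 28, quantity demanded is (31 - 28)/2 = 1.5; demand is the short side, so Q = 1.5 trades at P = 28.
CS is the triangle under demand above 28: (1/2)(1.5)(31 - 28) = 2.25.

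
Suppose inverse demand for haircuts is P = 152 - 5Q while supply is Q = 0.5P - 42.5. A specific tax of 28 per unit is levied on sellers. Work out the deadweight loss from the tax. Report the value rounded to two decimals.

56.00

Rewriting supply in inverse form: P = 85 + 2Q.
Pre-tax equilibrium: 152 - 5Q = 85 + 2Q gives Q* = 9.5714, P* = 104.1429.
With the tax, sellers need 28 more per unit: 152 - 5Q = 85 + 2Q + 28, so Q_t = 5.5714. Buyers pay P_b = 124.1429; sellers receive P_s = P_b - 28 = 96.1429.
The welfare triangle lost has base Q* - Q_t = 4 and height t = 28, so DWL = (1/2)(4)(28) = 56.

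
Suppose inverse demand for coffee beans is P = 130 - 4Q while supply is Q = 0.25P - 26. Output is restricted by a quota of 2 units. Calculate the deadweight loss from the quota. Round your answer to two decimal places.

6.25

Rewriting supply in inverse form: P = 104 + 4Q.
Without the quota, 130 - 4Q = 104 + 4Q gives Q* = 3.25.
At Q = 2 the demand price is 130 - 4(2) = 122 and the supply price is 104 + 4(2) = 112.
Deadweight loss is the triangle between the curves from 2 to 3.25: (1/2)(122 - 112)(3.25 - 2) = 6.25.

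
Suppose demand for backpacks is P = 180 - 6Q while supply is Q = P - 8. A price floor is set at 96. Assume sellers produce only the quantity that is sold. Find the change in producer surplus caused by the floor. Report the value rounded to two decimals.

832.12

Rewriting supply in inverse form: P = 8 + Q.
Free-market equilibrium: 180 - 6Q = 8 + Q gives Q* = 24.5714, P* = 32.5714.
At the floor price 96, quantity demanded is (180 - 96)/6 = 14; demand is the short side, so Q = 14 trades at P = 96.
PS goes from (1/2)(24.5714)(24.5714) = 301.8776 to 1134 (computed as (96 - 8)(14) - (1/2)(1)(14)^2), a change of 832.1224.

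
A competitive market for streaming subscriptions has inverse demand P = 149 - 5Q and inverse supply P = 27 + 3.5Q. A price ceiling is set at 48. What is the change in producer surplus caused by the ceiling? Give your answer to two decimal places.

Without the control, 149 - 5Q = 27 + 3.5Q so Q* = 14.3529 and P* = 77.2353.
At the ceiling price 48, quantity supplied is (48 - 27)/3.5 = 6; supply is the short side, so Q = 6 trades at P = 48.
PS goes from (1/2)(14.3529)(50.2353) = 360.5121 to 63 (computed as (48 - 27)(6) - (1/2)(3.5)(6)^2), a change of -297.5121.

-297.51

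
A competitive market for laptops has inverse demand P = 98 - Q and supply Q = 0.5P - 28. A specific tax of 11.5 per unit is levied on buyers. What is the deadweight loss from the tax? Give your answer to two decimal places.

Rewriting supply in inverse form: P = 56 + 2Q.
Without the tax, 98 - Q = 56 + 2Q so Q* = 14 and P* = 84.
With the tax, buyers' net willingness to pay falls by 11.5: (98 - 11.5) - Q = 56 + 2Q, so Q_t = 10.1667. Buyers pay P_b = 87.8333; sellers receive P_s = P_b - 11.5 = 76.3333.
Deadweight loss is the triangle between the curves from Q_t to Q*: (1/2)(14 - 10.1667)(11.5) = 22.0417.

22.04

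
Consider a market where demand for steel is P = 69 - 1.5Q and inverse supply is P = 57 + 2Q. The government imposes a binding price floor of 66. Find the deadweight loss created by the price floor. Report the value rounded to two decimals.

Free-market equilibrium: 69 - 1.5Q = 57 + 2Q gives Q* = 3.4286, P* = 63.8571.
At P = 66, buyers demand (69 - 66)/1.5 = 2 while sellers would supply more, so the quantity traded is 2 at price 66.
The lost-trades triangle has base Q* - 2 = 1.4286 and height equal to the gap between the curves at Q = 2, which is 66 - 61 = 5. DWL = (1/2)(1.4286)(5) = 3.5714.

3.57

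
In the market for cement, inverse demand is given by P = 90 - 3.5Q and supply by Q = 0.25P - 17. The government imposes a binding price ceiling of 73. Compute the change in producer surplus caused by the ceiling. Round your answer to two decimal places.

Rewriting supply in inverse form: P = 68 + 4Q.
Without the control, 90 - 3.5Q = 68 + 4Q so Q* = 2.9333 and P* = 79.7333.
At the ceiling price 73, quantity supplied is (73 - 68)/4 = 1.25; supply is the short side, so Q = 1.25 trades at P = 73.
PS goes from (1/2)(2.9333)(11.7333) = 17.2089 to 3.125 (computed as (73 - 68)(1.25) - (1/2)(4)(1.25)^2), a change of -14.0839.

-14.08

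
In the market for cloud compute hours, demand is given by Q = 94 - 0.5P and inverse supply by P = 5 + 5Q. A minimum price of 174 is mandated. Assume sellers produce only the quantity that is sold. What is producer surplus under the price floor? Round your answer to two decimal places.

1060.50

Rewriting demand in inverse form: P = 188 - 2Q.
Free-market equilibrium: 188 - 2Q = 5 + 5Q gives Q* = 26.1429, P* = 135.7143.
At P = 174, buyers demand (188 - 174)/2 = 7 while sellers would supply more, so the quantity traded is 7 at price 174.
The supply price at Q = 7 is 40. PS is the trapezoid between 174 and supply over [0, 7]: (1/2)[(174 - 5) + (174 - 40)](7) = 1060.5.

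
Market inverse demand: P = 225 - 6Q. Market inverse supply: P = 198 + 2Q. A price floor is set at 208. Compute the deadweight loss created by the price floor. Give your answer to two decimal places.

1.17

Free-market equilibrium: 225 - 6Q = 198 + 2Q gives Q* = 3.375, P* = 204.75.
At the floor price 208, quantity demanded is (225 - 208)/6 = 2.8333; demand is the short side, so Q = 2.8333 trades at P = 208.
At Q = 2.8333 the demand price is 208 and the supply price is 203.6667. Deadweight loss is the triangle between the curves from 2.8333 to 3.375: (1/2)(208 - 203.6667)(3.375 - 2.8333) = 1.1736.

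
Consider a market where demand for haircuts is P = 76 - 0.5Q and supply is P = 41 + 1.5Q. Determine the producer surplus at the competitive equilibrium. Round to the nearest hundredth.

229.69

Setting demand equal to supply, 35 = 2Q, so Q* = 17.5 and P* = 67.25.
Producer surplus is the triangle above supply below P*: (1/2)(17.5)(67.25 - 41) = (1/2)(17.5)(26.25) = 229.6875.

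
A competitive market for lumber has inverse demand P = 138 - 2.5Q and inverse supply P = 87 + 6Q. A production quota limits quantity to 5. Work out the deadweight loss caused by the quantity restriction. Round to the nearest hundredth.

Without the quota, 138 - 2.5Q = 87 + 6Q gives Q* = 6.
At Q = 5 the demand price is 138 - 2.5(5) = 125.5 and the supply price is 87 + 6(5) = 117.
DWL = (1/2)(gap between curves at 5) x (Q* - 5) = (1/2)(8.5)(1) = 4.25.

4.25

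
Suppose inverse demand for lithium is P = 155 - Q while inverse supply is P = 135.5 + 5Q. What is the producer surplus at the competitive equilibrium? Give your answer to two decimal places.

Set 155 - Q = 135.5 + 5Q, which gives 19.5 = 6Q, so Q* = 3.25 and P* = 155 - (3.25) = 151.75.
PS is the area between P* and the supply curve from 0 to Q*: (1/2)(3.25)(16.25) = 26.4062.

26.41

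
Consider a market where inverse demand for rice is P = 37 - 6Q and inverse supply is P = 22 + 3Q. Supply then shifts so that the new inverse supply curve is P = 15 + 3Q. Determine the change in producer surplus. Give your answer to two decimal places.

4.80

Initial equilibrium: Q_0 = 1.6667, P_0 = 27; CS_0 = (1/2)(1.6667)(10) = 8.3333, PS_0 = (1/2)(1.6667)(5) = 4.1667.
New equilibrium: 37 - 6Q = 15 + 3Q gives Q_1 = 2.4444, P_1 = 22.3333; CS_1 = 17.9259, PS_1 = 8.963.
Change in producer surplus = 8.963 - 4.1667 = 4.7963.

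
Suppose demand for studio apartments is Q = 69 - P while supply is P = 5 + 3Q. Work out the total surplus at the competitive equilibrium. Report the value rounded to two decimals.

Rewriting demand in inverse form: P = 69 - Q.
Set 69 - Q = 5 + 3Q, which gives 64 = 4Q, so Q* = 16 and P* = 69 - (16) = 53.
Total surplus is the full triangle between the curves from 0 to Q*: (1/2)(16)(69 - 5) = 512.

512.00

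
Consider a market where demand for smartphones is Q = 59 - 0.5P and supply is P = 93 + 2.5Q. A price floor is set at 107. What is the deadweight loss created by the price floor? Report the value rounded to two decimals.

Rewriting demand in inverse form: P = 118 - 2Q.
Without the control, 118 - 2Q = 93 + 2.5Q so Q* = 5.5556 and P* = 106.8889.
At P = 107, buyers demand (118 - 107)/2 = 5.5 while sellers would supply more, so the quantity traded is 5.5 at price 107.
At Q = 5.5 the demand price is 107 and the supply price is 106.75. Deadweight loss is the triangle between the curves from 5.5 to 5.5556: (1/2)(107 - 106.75)(5.5556 - 5.5) = 0.0069.

0.01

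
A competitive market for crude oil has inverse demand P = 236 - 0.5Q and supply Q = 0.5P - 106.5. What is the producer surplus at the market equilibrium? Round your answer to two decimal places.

84.64

Rewriting supply in inverse form: P = 213 + 2Q.
Equilibrium: 236 - 0.5Q = 213 + 2Q, so Q* = 9.2 and P* = 231.4.
PS is the area between P* and the supply curve from 0 to Q*: (1/2)(9.2)(18.4) = 84.64.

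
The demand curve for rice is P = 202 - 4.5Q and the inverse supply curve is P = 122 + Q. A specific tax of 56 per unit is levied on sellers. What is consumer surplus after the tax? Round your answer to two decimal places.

42.84

Pre-tax equilibrium: 202 - 4.5Q = 122 + Q gives Q* = 14.5455, P* = 136.5455.
A tax on sellers shifts supply up by 56: 202 - 4.5Q = 122 + Q + 56, so Q_t = 4.3636. Buyers pay P_b = 182.3636; sellers receive P_s = P_b - 56 = 126.3636.
Consumer surplus is the triangle under demand above P_b: (1/2)(4.3636)(202 - 182.3636) = 42.843.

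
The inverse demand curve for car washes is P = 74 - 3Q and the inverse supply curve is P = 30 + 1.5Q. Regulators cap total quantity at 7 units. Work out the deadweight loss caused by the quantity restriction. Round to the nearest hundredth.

Without the quota, 74 - 3Q = 30 + 1.5Q gives Q* = 9.7778.
At Q = 7 the demand price is 74 - 3(7) = 53 and the supply price is 30 + 1.5(7) = 40.5.
DWL = (1/2)(gap between curves at 7) x (Q* - 7) = (1/2)(12.5)(2.7778) = 17.3611.

17.36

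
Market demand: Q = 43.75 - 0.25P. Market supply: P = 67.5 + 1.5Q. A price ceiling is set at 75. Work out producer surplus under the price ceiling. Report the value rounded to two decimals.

Rewriting demand in inverse form: P = 175 - 4Q.
Without the control, 175 - 4Q = 67.5 + 1.5Q so Q* = 19.5455 and P* = 96.8182.
At the ceiling price 75, quantity supplied is (75 - 67.5)/1.5 = 5; supply is the short side, so Q = 5 trades at P = 75.
PS is the triangle above supply below 75: (1/2)(5)(75 - 67.5) = 18.75.

18.75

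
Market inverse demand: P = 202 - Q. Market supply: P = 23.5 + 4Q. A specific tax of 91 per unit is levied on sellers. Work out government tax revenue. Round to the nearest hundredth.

1592.50

Without the tax, 202 - Q = 23.5 + 4Q so Q* = 35.7 and P* = 166.3.
A tax on sellers shifts supply up by 91: 202 - Q = 23.5 + 4Q + 91, so Q_t = 17.5. Buyers pay P_b = 184.5; sellers receive P_s = P_b - 91 = 93.5.
Revenue is the tax times quantity traded: 91 x 17.5 = 1592.5.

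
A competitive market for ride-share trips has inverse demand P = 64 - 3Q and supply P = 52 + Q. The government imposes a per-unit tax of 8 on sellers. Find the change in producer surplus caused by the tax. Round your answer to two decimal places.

Pre-tax equilibrium: 64 - 3Q = 52 + Q gives Q* = 3, P* = 55.
A tax on sellers shifts supply up by 8: 64 - 3Q = 52 + Q + 8, so Q_t = 1. Buyers pay P_b = 61; sellers receive P_s = P_b - 8 = 53.
Producers lose the trapezoid between P_s and P* out to Q_t plus the triangle from Q_t to Q*: change in PS = 0.5 - 4.5 = -4.

-4.00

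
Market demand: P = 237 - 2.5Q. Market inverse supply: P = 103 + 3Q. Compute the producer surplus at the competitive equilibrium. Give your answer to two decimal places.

Setting demand equal to supply, 134 = 5.5Q, so Q* = 24.3636 and P* = 176.0909.
PS is the area between P* and the supply curve from 0 to Q*: (1/2)(24.3636)(73.0909) = 890.3802.

890.38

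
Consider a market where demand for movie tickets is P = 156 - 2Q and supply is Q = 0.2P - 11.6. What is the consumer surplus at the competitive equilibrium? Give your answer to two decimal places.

196.00

Rewriting supply in inverse form: P = 58 + 5Q.
Setting demand equal to supply, 98 = 7Q, so Q* = 14 and P* = 128.
The demand choke price is 156, so CS = (1/2)(Q*)(156 - P*) = (1/2)(14)(28) = 196.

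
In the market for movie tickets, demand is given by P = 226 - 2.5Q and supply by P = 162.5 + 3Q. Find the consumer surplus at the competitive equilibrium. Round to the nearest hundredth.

166.62

Setting demand equal to supply, 63.5 = 5.5Q, so Q* = 11.5455 and P* = 197.1364.
CS is the area between the demand curve and P* from 0 to Q*: (1/2)(11.5455)(28.8636) = 166.6219.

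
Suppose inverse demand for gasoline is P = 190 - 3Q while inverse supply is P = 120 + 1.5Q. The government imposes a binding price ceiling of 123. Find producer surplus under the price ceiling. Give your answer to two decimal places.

Without the control, 190 - 3Q = 120 + 1.5Q so Q* = 15.5556 and P* = 143.3333.
At the ceiling price 123, quantity supplied is (123 - 120)/1.5 = 2; supply is the short side, so Q = 2 trades at P = 123.
PS is the triangle above supply below 123: (1/2)(2)(123 - 120) = 3.

3.00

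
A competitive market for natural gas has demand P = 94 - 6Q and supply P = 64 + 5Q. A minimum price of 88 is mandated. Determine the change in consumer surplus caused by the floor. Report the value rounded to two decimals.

-19.31

Free-market equilibrium: 94 - 6Q = 64 + 5Q gives Q* = 2.7273, P* = 77.6364.
At the floor price 88, quantity demanded is (94 - 88)/6 = 1; demand is the short side, so Q = 1 trades at P = 88.
CS goes from (1/2)(2.7273)(16.3636) = 22.314 to 3 (computed as (94 - 88)(1) - (1/2)(6)(1)^2), a change of -19.314.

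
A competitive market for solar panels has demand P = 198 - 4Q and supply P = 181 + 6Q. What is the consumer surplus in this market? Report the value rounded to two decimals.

5.78

Equilibrium: 198 - 4Q = 181 + 6Q, so Q* = 1.7 and P* = 191.2.
Consumer surplus is the triangle under demand above P*: (1/2)(1.7)(198 - 191.2) = (1/2)(1.7)(6.8) = 5.78.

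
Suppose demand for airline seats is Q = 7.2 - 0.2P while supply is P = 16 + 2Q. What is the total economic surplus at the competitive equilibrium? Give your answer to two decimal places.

28.57

Rewriting demand in inverse form: P = 36 - 5Q.
Set 36 - 5Q = 16 + 2Q, which gives 20 = 7Q, so Q* = 2.8571 and P* = 36 - 5(2.8571) = 21.7143.
CS = (1/2)(2.8571)(14.2857) = 20.4082 and PS = (1/2)(2.8571)(5.7143) = 8.1633, so total surplus = 28.5714.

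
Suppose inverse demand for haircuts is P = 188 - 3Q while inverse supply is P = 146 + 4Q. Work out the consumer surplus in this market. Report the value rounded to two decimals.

54.00

Setting demand equal to supply, 42 = 7Q, so Q* = 6 and P* = 170.
Consumer surplus is the triangle under demand above P*: (1/2)(6)(188 - 170) = (1/2)(6)(18) = 54.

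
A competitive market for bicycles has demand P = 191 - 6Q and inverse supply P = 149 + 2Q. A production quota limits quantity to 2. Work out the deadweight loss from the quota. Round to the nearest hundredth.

Without the quota, 191 - 6Q = 149 + 2Q gives Q* = 5.25.
At Q = 2 the demand price is 191 - 6(2) = 179 and the supply price is 149 + 2(2) = 153.
DWL = (1/2)(gap between curves at 2) x (Q* - 2) = (1/2)(26)(3.25) = 42.25.

42.25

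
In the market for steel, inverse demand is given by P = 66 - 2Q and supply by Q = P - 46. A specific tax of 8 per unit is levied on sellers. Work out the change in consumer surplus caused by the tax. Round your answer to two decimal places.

Rewriting supply in inverse form: P = 46 + Q.
Without the tax, 66 - 2Q = 46 + Q so Q* = 6.6667 and P* = 52.6667.
With the tax, sellers need 8 more per unit: 66 - 2Q = 46 + Q + 8, so Q_t = 4. Buyers pay P_b = 58; sellers receive P_s = P_b - 8 = 50.
CS falls from (1/2)(6.6667)(13.3333) = 44.4444 to (1/2)(4)(8) = 16, a change of -28.4444.

-28.44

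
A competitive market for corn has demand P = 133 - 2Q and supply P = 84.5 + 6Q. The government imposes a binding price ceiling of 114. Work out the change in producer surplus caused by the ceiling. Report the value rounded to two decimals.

-37.74

Free-market equilibrium: 133 - 2Q = 84.5 + 6Q gives Q* = 6.0625, P* = 120.875.
At P = 114, sellers supply (114 - 84.5)/6 = 4.9167 while buyers want more, so the quantity traded is 4.9167 at price 114.
PS goes from (1/2)(6.0625)(36.375) = 110.2617 to 72.5208 (computed as (114 - 84.5)(4.9167) - (1/2)(6)(4.9167)^2), a change of -37.7409.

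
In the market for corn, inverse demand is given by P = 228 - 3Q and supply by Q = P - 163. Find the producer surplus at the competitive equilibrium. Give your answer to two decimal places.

Rewriting supply in inverse form: P = 163 + Q.
Set 228 - 3Q = 163 + Q, which gives 65 = 4Q, so Q* = 16.25 and P* = 228 - 3(16.25) = 179.25.
Producer surplus is the triangle above supply below P*: (1/2)(16.25)(179.25 - 163) = (1/2)(16.25)(16.25) = 132.0312.

132.03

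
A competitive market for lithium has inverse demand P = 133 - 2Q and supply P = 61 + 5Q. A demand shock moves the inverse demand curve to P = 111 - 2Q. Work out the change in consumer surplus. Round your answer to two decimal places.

-54.78

Initial equilibrium: Q_0 = 10.2857, P_0 = 112.4286; CS_0 = (1/2)(10.2857)(20.5714) = 105.7959, PS_0 = (1/2)(10.2857)(51.4286) = 264.4898.
New equilibrium: 111 - 2Q = 61 + 5Q gives Q_1 = 7.1429, P_1 = 96.7143; CS_1 = 51.0204, PS_1 = 127.551.
Change in consumer surplus = 51.0204 - 105.7959 = -54.7755.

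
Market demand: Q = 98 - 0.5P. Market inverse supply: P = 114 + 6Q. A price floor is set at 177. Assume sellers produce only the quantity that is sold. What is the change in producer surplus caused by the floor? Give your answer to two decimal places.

12.56

Rewriting demand in inverse form: P = 196 - 2Q.
Free-market equilibrium: 196 - 2Q = 114 + 6Q gives Q* = 10.25, P* = 175.5.
At P = 177, buyers demand (196 - 177)/2 = 9.5 while sellers would supply more, so the quantity traded is 9.5 at price 177.
PS goes from (1/2)(10.25)(61.5) = 315.1875 to 327.75 (computed as (177 - 114)(9.5) - (1/2)(6)(9.5)^2), a change of 12.5625.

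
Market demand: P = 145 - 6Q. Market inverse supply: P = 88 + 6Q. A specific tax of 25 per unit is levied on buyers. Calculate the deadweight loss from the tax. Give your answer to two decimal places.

26.04

Pre-tax equilibrium: 145 - 6Q = 88 + 6Q gives Q* = 4.75, P* = 116.5.
A tax on buyers shifts demand down by 25: (145 - 25) - 6Q = 88 + 6Q, so Q_t = 2.6667. Buyers pay P_b = 129; sellers receive P_s = P_b - 25 = 104.
The welfare triangle lost has base Q* - Q_t = 2.0833 and height t = 25, so DWL = (1/2)(2.0833)(25) = 26.0417.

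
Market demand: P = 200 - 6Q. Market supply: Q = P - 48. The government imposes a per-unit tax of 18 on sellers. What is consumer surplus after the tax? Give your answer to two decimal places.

1099.35

Rewriting supply in inverse form: P = 48 + Q.
Pre-tax equilibrium: 200 - 6Q = 48 + Q gives Q* = 21.7143, P* = 69.7143.
A tax on sellers shifts supply up by 18: 200 - 6Q = 48 + Q + 18, so Q_t = 19.1429. Buyers pay P_b = 85.1429; sellers receive P_s = P_b - 18 = 67.1429.
Consumer surplus is the triangle under demand above P_b: (1/2)(19.1429)(200 - 85.1429) = 1099.3469.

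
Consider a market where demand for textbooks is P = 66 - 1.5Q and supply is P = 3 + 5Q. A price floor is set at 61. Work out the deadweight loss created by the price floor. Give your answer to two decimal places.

131.42

Without the control, 66 - 1.5Q = 3 + 5Q so Q* = 9.6923 and P* = 51.4615.
At P = 61, buyers demand (66 - 61)/1.5 = 3.3333 while sellers would supply more, so the quantity traded is 3.3333 at price 61.
At Q = 3.3333 the demand price is 61 and the supply price is 19.6667. Deadweight loss is the triangle between the curves from 3.3333 to 9.6923: (1/2)(61 - 19.6667)(9.6923 - 3.3333) = 131.4188.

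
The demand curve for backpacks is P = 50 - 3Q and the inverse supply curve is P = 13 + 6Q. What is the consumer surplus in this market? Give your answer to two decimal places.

Setting demand equal to supply, 37 = 9Q, so Q* = 4.1111 and P* = 37.6667.
The demand choke price is 50, so CS = (1/2)(Q*)(50 - P*) = (1/2)(4.1111)(12.3333) = 25.3519.

25.35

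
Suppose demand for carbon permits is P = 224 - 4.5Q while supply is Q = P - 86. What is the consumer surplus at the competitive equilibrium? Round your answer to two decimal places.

Rewriting supply in inverse form: P = 86 + Q.
Equilibrium: 224 - 4.5Q = 86 + Q, so Q* = 25.0909 and P* = 111.0909.
CS is the area between the demand curve and P* from 0 to Q*: (1/2)(25.0909)(112.9091) = 1416.4959.

1416.50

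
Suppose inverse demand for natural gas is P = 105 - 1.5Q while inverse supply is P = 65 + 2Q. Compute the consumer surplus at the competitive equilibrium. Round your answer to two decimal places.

97.96

Set 105 - 1.5Q = 65 + 2Q, which gives 40 = 3.5Q, so Q* = 11.4286 and P* = 105 - 1.5(11.4286) = 87.8571.
The demand choke price is 105, so CS = (1/2)(Q*)(105 - P*) = (1/2)(11.4286)(17.1429) = 97.9592.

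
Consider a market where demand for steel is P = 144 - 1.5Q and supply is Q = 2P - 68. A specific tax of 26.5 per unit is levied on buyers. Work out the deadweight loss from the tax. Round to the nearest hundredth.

Rewriting supply in inverse form: P = 34 + 0.5Q.
Pre-tax equilibrium: 144 - 1.5Q = 34 + 0.5Q gives Q* = 55, P* = 61.5.
A tax on buyers shifts demand down by 26.5: (144 - 26.5) - 1.5Q = 34 + 0.5Q, so Q_t = 41.75. Buyers pay P_b = 81.375; sellers receive P_s = P_b - 26.5 = 54.875.
The welfare triangle lost has base Q* - Q_t = 13.25 and height t = 26.5, so DWL = (1/2)(13.25)(26.5) = 175.5625.

175.56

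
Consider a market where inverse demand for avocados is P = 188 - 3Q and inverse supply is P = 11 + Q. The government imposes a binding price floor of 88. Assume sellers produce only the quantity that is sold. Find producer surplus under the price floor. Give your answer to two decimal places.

Free-market equilibrium: 188 - 3Q = 11 + Q gives Q* = 44.25, P* = 55.25.
At P = 88, buyers demand (188 - 88)/3 = 33.3333 while sellers would supply more, so the quantity traded is 33.3333 at price 88.
The supply price at Q = 33.3333 is 44.3333. PS is the trapezoid between 88 and supply over [0, 33.3333]: (1/2)[(88 - 11) + (88 - 44.3333)](33.3333) = 2011.1111.

2011.11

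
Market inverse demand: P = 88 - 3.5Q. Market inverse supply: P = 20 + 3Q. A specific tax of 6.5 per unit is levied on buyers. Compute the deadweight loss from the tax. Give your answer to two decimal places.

3.25

Pre-tax equilibrium: 88 - 3.5Q = 20 + 3Q gives Q* = 10.4615, P* = 51.3846.
A tax on buyers shifts demand down by 6.5: (88 - 6.5) - 3.5Q = 20 + 3Q, so Q_t = 9.4615. Buyers pay P_b = 54.8846; sellers receive P_s = P_b - 6.5 = 48.3846.
The welfare triangle lost has base Q* - Q_t = 1 and height t = 6.5, so DWL = (1/2)(1)(6.5) = 3.25.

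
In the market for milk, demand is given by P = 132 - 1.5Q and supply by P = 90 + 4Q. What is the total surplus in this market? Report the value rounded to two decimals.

160.36

Equilibrium: 132 - 1.5Q = 90 + 4Q, so Q* = 7.6364 and P* = 120.5455.
Total surplus is the full triangle between the curves from 0 to Q*: (1/2)(7.6364)(132 - 90) = 160.3636.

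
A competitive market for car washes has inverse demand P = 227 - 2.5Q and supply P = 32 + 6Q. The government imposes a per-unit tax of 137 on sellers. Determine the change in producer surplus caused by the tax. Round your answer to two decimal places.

-1439.21

Pre-tax equilibrium: 227 - 2.5Q = 32 + 6Q gives Q* = 22.9412, P* = 169.6471.
With the tax, sellers need 137 more per unit: 227 - 2.5Q = 32 + 6Q + 137, so Q_t = 6.8235. Buyers pay P_b = 209.9412; sellers receive P_s = P_b - 137 = 72.9412.
Producers lose the trapezoid between P_s and P* out to Q_t plus the triangle from Q_t to Q*: change in PS = 139.6817 - 1578.8927 = -1439.2111.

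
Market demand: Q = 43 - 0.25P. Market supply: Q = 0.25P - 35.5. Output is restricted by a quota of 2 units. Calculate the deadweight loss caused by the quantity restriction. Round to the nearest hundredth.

Rewriting demand in inverse form: P = 172 - 4Q.
Rewriting supply in inverse form: P = 142 + 4Q.
Without the quota, 172 - 4Q = 142 + 4Q gives Q* = 3.75.
At Q = 2 the demand price is 172 - 4(2) = 164 and the supply price is 142 + 4(2) = 150.
Deadweight loss is the triangle between the curves from 2 to 3.75: (1/2)(164 - 150)(3.75 - 2) = 12.25.

12.25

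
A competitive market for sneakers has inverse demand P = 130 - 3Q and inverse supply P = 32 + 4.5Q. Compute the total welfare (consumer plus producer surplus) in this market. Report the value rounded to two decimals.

Setting demand equal to supply, 98 = 7.5Q, so Q* = 13.0667 and P* = 90.8.
CS = (1/2)(13.0667)(39.2) = 256.1067 and PS = (1/2)(13.0667)(58.8) = 384.16, so total surplus = 640.2667.

640.27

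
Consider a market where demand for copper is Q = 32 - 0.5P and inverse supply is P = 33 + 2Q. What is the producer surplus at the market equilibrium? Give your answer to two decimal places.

Rewriting demand in inverse form: P = 64 - 2Q.
Equilibrium: 64 - 2Q = 33 + 2Q, so Q* = 7.75 and P* = 48.5.
The supply curve's price intercept is 33, so PS = (1/2)(Q*)(P* - 33) = (1/2)(7.75)(15.5) = 60.0625.

60.06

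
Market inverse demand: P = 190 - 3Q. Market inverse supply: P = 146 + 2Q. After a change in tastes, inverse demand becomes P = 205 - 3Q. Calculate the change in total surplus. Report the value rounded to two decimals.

Initial equilibrium: Q_0 = 8.8, P_0 = 163.6; CS_0 = (1/2)(8.8)(26.4) = 116.16, PS_0 = (1/2)(8.8)(17.6) = 77.44.
New equilibrium: 205 - 3Q = 146 + 2Q gives Q_1 = 11.8, P_1 = 169.6; CS_1 = 208.86, PS_1 = 139.24.
Change in total surplus = (208.86 + 139.24) - (116.16 + 77.44) = 154.5.

154.50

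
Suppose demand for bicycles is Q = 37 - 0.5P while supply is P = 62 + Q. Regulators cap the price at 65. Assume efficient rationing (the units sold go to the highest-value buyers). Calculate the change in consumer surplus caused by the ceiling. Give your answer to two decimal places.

2.00

Rewriting demand in inverse form: P = 74 - 2Q.
Without the control, 74 - 2Q = 62 + Q so Q* = 4 and P* = 66.
At the ceiling price 65, quantity supplied is (65 - 62)/1 = 3; supply is the short side, so Q = 3 trades at P = 65.
CS goes from (1/2)(4)(8) = 16 to 18 (computed as (74 - 65)(3) - (1/2)(2)(3)^2), a change of 2.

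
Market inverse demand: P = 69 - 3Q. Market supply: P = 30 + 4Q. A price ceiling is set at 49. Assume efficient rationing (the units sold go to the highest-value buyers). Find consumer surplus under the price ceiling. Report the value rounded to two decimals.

Without the control, 69 - 3Q = 30 + 4Q so Q* = 5.5714 and P* = 52.2857.
At the ceiling price 49, quantity supplied is (49 - 30)/4 = 4.75; supply is the short side, so Q = 4.75 trades at P = 49.
The demand price at Q = 4.75 is 54.75. CS is the trapezoid between demand and 49 over [0, 4.75]: (1/2)[(69 - 49) + (54.75 - 49)](4.75) = 61.1562.

61.16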